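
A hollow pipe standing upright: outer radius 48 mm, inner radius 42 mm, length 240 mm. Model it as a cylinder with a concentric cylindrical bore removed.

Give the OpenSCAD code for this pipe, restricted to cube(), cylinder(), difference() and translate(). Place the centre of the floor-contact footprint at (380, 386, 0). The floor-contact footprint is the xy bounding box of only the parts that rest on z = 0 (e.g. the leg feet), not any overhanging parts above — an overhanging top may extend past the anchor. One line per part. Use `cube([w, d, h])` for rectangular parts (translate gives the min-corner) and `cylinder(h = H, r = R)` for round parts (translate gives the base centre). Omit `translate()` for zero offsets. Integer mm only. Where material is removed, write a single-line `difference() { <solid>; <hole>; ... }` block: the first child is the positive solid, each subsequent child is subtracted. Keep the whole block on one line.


difference() { translate([380, 386, 0]) cylinder(h = 240, r = 48); translate([380, 386, 0]) cylinder(h = 240, r = 42); }


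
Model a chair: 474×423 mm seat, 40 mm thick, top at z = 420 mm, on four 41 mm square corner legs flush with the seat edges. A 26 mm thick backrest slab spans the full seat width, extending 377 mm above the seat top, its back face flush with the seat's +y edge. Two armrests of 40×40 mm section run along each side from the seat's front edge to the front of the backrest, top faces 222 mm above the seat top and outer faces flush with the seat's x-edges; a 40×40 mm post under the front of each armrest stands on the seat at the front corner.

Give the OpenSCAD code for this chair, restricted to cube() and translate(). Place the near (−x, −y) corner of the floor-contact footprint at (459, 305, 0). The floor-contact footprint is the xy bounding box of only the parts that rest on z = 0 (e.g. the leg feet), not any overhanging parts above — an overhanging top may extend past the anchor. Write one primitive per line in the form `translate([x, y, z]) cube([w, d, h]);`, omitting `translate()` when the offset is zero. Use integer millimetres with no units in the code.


translate([459, 305, 380]) cube([474, 423, 40]);
translate([459, 305, 0]) cube([41, 41, 380]);
translate([892, 305, 0]) cube([41, 41, 380]);
translate([459, 687, 0]) cube([41, 41, 380]);
translate([892, 687, 0]) cube([41, 41, 380]);
translate([459, 702, 420]) cube([474, 26, 377]);
translate([459, 305, 602]) cube([40, 397, 40]);
translate([893, 305, 602]) cube([40, 397, 40]);
translate([459, 305, 420]) cube([40, 40, 182]);
translate([893, 305, 420]) cube([40, 40, 182]);


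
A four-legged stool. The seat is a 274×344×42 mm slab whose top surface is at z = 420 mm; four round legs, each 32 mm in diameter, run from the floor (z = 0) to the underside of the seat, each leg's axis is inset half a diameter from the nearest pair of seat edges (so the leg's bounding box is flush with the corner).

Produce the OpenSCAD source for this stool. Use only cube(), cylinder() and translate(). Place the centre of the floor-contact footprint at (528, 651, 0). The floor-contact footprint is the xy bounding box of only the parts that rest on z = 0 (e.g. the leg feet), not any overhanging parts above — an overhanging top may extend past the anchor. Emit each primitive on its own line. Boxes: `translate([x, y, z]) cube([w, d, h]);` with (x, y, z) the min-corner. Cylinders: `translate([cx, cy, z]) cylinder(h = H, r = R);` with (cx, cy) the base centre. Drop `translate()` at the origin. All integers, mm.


// leg_h = 420 - 42 = 378
translate([391, 479, 378]) cube([274, 344, 42]);
translate([407, 495, 0]) cylinder(h = 378, r = 16);
translate([649, 495, 0]) cylinder(h = 378, r = 16);
translate([407, 807, 0]) cylinder(h = 378, r = 16);
translate([649, 807, 0]) cylinder(h = 378, r = 16);


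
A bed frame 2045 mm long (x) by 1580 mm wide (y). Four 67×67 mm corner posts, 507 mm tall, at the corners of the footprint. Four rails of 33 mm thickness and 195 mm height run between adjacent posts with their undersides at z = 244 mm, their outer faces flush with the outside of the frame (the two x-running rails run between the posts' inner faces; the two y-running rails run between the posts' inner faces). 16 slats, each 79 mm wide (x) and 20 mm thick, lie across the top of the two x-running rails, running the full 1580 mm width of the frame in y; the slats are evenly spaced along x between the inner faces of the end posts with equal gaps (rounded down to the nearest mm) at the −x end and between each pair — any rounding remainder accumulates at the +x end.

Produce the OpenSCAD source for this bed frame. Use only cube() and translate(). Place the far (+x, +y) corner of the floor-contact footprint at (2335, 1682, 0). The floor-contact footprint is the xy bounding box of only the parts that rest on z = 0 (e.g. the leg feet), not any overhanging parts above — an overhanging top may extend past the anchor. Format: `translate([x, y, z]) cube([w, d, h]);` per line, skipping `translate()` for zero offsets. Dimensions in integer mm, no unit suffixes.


translate([290, 102, 0]) cube([67, 67, 507]);
translate([290, 1615, 0]) cube([67, 67, 507]);
translate([2268, 102, 0]) cube([67, 67, 507]);
translate([2268, 1615, 0]) cube([67, 67, 507]);
translate([357, 102, 244]) cube([1911, 33, 195]);
translate([357, 1649, 244]) cube([1911, 33, 195]);
translate([290, 169, 244]) cube([33, 1446, 195]);
translate([2302, 169, 244]) cube([33, 1446, 195]);
translate([395, 102, 439]) cube([79, 1580, 20]);
translate([512, 102, 439]) cube([79, 1580, 20]);
translate([629, 102, 439]) cube([79, 1580, 20]);
translate([746, 102, 439]) cube([79, 1580, 20]);
translate([863, 102, 439]) cube([79, 1580, 20]);
translate([980, 102, 439]) cube([79, 1580, 20]);
translate([1097, 102, 439]) cube([79, 1580, 20]);
translate([1214, 102, 439]) cube([79, 1580, 20]);
translate([1331, 102, 439]) cube([79, 1580, 20]);
translate([1448, 102, 439]) cube([79, 1580, 20]);
translate([1565, 102, 439]) cube([79, 1580, 20]);
translate([1682, 102, 439]) cube([79, 1580, 20]);
translate([1799, 102, 439]) cube([79, 1580, 20]);
translate([1916, 102, 439]) cube([79, 1580, 20]);
translate([2033, 102, 439]) cube([79, 1580, 20]);
translate([2150, 102, 439]) cube([79, 1580, 20]);


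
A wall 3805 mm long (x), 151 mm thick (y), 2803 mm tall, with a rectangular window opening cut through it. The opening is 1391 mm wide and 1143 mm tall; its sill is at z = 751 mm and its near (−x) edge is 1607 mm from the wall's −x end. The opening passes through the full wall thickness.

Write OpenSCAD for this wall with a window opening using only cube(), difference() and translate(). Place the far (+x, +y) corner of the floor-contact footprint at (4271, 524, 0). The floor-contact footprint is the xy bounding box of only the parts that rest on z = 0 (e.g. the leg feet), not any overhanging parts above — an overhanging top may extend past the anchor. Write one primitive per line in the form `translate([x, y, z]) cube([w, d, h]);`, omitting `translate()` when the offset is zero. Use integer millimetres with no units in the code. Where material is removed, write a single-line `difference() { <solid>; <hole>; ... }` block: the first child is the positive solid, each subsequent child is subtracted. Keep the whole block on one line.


difference() { translate([466, 373, 0]) cube([3805, 151, 2803]); translate([2073, 373, 751]) cube([1391, 151, 1143]); }


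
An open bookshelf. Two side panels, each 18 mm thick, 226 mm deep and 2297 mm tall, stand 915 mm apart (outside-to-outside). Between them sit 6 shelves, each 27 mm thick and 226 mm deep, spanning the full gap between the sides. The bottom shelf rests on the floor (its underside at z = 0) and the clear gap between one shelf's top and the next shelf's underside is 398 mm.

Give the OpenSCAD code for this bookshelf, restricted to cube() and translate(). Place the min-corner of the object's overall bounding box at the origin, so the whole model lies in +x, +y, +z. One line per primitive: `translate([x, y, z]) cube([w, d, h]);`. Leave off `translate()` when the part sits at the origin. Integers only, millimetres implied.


cube([18, 226, 2297]);
translate([897, 0, 0]) cube([18, 226, 2297]);
translate([18, 0, 0]) cube([879, 226, 27]);
translate([18, 0, 425]) cube([879, 226, 27]);
translate([18, 0, 850]) cube([879, 226, 27]);
translate([18, 0, 1275]) cube([879, 226, 27]);
translate([18, 0, 1700]) cube([879, 226, 27]);
translate([18, 0, 2125]) cube([879, 226, 27]);


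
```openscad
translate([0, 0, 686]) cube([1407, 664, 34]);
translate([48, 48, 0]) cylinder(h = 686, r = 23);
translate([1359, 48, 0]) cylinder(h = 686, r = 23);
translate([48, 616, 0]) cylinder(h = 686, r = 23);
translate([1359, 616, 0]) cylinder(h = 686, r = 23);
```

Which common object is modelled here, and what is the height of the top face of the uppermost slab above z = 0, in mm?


A table. The table height is 720 mm.

A 1407×664×34 slab sits at z = 686 on four Ø46 mm round legs — a table. The top surface is at 686 + 34 = 720 mm.


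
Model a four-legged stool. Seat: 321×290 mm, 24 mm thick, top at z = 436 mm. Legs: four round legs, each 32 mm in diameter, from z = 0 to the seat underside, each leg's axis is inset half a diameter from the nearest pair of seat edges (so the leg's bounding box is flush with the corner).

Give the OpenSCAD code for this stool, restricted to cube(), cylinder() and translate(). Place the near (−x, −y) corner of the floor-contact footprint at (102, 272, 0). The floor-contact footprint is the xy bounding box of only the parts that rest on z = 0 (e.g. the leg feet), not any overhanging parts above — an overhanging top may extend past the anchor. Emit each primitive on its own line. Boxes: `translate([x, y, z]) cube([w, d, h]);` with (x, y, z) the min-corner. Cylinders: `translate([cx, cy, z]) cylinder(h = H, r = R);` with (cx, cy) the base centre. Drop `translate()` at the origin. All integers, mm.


// leg_h = 436 - 24 = 412
translate([102, 272, 412]) cube([321, 290, 24]);
translate([118, 288, 0]) cylinder(h = 412, r = 16);
translate([407, 288, 0]) cylinder(h = 412, r = 16);
translate([118, 546, 0]) cylinder(h = 412, r = 16);
translate([407, 546, 0]) cylinder(h = 412, r = 16);


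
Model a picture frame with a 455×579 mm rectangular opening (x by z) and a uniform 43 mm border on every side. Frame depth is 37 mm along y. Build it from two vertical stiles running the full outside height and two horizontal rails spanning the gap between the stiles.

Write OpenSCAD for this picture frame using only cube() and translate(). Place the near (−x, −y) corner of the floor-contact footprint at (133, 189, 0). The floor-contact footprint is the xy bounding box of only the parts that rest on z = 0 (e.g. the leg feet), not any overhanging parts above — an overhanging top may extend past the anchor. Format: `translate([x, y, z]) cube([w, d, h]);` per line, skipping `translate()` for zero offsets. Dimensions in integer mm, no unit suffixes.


translate([133, 189, 0]) cube([43, 37, 665]);
translate([631, 189, 0]) cube([43, 37, 665]);
translate([176, 189, 0]) cube([455, 37, 43]);
translate([176, 189, 622]) cube([455, 37, 43]);


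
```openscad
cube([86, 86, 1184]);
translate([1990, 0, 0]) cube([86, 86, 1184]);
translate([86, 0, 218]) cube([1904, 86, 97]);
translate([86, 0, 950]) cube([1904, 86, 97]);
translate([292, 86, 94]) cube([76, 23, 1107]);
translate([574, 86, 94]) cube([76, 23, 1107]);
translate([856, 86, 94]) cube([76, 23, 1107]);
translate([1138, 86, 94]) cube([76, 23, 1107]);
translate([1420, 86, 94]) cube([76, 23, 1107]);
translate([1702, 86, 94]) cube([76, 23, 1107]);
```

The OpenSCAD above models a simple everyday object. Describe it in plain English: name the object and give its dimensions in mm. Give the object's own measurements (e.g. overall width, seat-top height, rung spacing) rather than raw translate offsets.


A fence section. Two 86×86 mm posts, 1184 mm tall, stand on the floor with a clear span of 1904 mm between their inner faces. Two horizontal rails of 86×97 mm section span the gap between the posts with their undersides at z = 218 mm and z = 950 mm, flush with the posts' −y face. 6 pickets, each 76 mm wide, 23 mm thick and 1107 mm tall, are fixed to the +y face of the rails with their bottoms at z = 94 mm, spaced across the span with a 206 mm gap after the −x post and between neighbouring pickets, with 212 mm left before the +x post.


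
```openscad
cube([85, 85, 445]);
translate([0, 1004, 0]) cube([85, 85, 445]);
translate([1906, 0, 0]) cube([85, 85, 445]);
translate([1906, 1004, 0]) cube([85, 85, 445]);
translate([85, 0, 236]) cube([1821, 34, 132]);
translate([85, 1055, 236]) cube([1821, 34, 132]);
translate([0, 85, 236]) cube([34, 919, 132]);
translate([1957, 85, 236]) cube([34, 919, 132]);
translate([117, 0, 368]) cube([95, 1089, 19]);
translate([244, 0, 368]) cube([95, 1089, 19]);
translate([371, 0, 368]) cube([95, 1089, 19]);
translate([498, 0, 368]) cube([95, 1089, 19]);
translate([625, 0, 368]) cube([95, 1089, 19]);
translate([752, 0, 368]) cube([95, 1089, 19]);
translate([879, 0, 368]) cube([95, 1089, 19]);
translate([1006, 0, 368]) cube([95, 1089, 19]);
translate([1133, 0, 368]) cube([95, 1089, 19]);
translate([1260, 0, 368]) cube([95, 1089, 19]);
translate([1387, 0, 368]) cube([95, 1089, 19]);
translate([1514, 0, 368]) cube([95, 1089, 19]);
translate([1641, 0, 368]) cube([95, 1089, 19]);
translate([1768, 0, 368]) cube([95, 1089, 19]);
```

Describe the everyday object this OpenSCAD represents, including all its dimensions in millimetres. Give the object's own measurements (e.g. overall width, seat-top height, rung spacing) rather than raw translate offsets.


A bed frame 1991 mm long (x) by 1089 mm wide (y). Four 85×85 mm corner posts, 445 mm tall, at the corners of the footprint. Four rails of 34 mm thickness and 132 mm height run between adjacent posts with their undersides at z = 236 mm, their outer faces flush with the outside of the frame (the two x-running rails run between the posts' inner faces; the two y-running rails run between the posts' inner faces). 14 slats, each 95 mm wide (x) and 19 mm thick, lie across the top of the two x-running rails, running the full 1089 mm width of the frame in y; along x they sit between the end posts with a 32 mm gap after the −x posts and between neighbouring slats, leaving 43 mm before the +x posts.


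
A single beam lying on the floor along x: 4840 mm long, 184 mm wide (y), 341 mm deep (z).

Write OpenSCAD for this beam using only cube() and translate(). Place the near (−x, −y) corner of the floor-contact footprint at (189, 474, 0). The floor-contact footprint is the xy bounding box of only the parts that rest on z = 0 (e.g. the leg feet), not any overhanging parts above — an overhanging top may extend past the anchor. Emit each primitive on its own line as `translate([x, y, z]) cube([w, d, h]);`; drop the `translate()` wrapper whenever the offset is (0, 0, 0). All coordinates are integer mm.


translate([189, 474, 0]) cube([4840, 184, 341]);


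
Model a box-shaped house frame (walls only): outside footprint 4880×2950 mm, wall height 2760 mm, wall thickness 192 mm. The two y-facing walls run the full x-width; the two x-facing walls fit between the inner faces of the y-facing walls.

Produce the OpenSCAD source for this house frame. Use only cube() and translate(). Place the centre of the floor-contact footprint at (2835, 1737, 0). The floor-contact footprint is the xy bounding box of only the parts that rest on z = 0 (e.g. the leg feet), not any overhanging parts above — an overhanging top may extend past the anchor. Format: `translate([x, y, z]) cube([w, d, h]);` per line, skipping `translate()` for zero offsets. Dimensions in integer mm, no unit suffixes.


translate([395, 262, 0]) cube([4880, 192, 2760]);
translate([395, 3020, 0]) cube([4880, 192, 2760]);
translate([395, 454, 0]) cube([192, 2566, 2760]);
translate([5083, 454, 0]) cube([192, 2566, 2760]);


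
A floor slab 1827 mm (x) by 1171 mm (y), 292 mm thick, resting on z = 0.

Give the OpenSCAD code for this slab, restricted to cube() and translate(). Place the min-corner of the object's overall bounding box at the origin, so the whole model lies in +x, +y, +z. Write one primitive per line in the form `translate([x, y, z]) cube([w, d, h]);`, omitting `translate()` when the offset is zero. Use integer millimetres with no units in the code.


cube([1827, 1171, 292]);


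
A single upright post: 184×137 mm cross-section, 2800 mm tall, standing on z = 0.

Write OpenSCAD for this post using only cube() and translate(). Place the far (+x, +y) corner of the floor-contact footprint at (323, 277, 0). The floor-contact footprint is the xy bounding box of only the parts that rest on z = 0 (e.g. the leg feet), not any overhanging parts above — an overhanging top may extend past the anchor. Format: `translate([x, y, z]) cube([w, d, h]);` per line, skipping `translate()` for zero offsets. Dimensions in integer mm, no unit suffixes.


translate([139, 140, 0]) cube([184, 137, 2800]);


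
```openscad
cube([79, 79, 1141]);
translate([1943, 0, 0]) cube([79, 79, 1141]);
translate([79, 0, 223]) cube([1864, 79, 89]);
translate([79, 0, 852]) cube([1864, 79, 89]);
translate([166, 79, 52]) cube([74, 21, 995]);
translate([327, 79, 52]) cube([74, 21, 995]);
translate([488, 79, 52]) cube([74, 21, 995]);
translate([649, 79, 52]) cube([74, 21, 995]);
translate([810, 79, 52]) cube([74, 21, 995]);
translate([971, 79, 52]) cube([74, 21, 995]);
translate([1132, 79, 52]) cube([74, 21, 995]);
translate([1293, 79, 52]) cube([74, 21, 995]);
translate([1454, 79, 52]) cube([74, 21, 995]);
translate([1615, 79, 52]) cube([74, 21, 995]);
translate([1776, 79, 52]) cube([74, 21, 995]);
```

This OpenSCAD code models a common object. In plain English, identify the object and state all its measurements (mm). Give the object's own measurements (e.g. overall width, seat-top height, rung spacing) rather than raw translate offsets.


A fence section. Two 79×79 mm posts, 1141 mm tall, stand on the floor with a clear span of 1864 mm between their inner faces. Two horizontal rails of 79×89 mm section span the gap between the posts with their undersides at z = 223 mm and z = 852 mm, flush with the posts' −y face. 11 pickets, each 74 mm wide, 21 mm thick and 995 mm tall, are fixed to the +y face of the rails with their bottoms at z = 52 mm, spaced across the span with a 87 mm gap after the −x post and between neighbouring pickets, with 93 mm left before the +x post.


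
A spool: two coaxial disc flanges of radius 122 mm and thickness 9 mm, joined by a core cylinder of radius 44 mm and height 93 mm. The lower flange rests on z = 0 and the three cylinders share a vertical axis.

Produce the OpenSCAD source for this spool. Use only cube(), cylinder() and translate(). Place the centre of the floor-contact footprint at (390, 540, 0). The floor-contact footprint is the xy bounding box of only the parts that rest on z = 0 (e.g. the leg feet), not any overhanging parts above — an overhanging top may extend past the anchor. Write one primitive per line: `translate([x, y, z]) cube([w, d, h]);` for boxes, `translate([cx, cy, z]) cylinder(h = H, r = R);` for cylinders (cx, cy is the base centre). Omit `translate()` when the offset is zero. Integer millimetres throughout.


translate([390, 540, 0]) cylinder(h = 9, r = 122);
translate([390, 540, 9]) cylinder(h = 93, r = 44);
translate([390, 540, 102]) cylinder(h = 9, r = 122);


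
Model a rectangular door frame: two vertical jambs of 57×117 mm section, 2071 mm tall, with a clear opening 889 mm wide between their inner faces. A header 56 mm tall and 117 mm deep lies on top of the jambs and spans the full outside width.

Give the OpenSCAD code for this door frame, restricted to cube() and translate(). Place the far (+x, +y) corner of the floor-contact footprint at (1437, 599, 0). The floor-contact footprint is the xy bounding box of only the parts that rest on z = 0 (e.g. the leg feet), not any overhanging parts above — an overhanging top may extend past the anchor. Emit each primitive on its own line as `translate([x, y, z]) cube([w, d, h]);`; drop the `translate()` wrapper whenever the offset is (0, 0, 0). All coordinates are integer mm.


translate([434, 482, 0]) cube([57, 117, 2071]);
translate([1380, 482, 0]) cube([57, 117, 2071]);
translate([434, 482, 2071]) cube([1003, 117, 56]);


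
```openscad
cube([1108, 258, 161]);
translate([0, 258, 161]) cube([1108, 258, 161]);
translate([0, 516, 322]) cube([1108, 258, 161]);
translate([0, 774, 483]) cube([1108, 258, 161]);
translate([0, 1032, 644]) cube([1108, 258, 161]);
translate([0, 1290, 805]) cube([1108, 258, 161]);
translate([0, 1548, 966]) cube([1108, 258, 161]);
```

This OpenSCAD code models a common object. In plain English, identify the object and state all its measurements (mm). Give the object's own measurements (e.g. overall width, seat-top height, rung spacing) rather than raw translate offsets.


A straight staircase of 7 solid steps. Each step is 1108 mm wide (x), 258 mm deep (y, the going) and 161 mm tall (the rise). The first step rests on the floor; each subsequent step sits one going further in +y and one rise higher in +z, directly behind and above the previous step with no overlap.


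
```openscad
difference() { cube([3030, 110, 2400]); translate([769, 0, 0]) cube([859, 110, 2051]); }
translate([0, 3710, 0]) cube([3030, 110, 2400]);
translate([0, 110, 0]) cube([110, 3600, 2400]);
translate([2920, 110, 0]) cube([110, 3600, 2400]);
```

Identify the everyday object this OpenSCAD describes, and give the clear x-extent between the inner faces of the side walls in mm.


A single room. The interior width is 2810 mm.

Four walls enclosing a rectangle with a door in the front wall — a room. Outside width 3030 minus two 110 mm walls gives 2810 mm.


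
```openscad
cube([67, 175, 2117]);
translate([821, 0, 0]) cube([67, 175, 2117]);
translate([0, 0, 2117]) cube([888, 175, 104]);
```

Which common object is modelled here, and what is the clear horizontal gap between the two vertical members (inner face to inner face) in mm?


A door frame. The clear opening width is 754 mm.

Two 2117 mm tall posts with a header on top — a door frame. The left jamb is 67 mm wide at x = 0; the right jamb starts at x = 821. The clear opening is 821 − 67 = 754 mm.


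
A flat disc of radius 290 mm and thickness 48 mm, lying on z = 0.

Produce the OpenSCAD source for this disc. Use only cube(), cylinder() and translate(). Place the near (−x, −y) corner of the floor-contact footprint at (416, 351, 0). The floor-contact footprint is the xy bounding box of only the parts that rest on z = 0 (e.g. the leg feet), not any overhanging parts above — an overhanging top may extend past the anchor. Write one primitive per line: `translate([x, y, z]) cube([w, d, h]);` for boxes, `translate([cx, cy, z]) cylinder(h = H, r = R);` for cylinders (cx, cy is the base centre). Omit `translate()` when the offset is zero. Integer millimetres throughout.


translate([706, 641, 0]) cylinder(h = 48, r = 290);


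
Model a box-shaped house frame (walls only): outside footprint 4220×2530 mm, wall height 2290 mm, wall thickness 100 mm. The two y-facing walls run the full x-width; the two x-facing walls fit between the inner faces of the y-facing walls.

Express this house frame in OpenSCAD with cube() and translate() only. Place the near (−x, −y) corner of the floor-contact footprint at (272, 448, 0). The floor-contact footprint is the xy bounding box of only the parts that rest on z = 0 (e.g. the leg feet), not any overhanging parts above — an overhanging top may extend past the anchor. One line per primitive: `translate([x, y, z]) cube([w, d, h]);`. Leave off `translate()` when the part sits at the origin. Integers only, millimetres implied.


translate([272, 448, 0]) cube([4220, 100, 2290]);
translate([272, 2878, 0]) cube([4220, 100, 2290]);
translate([272, 548, 0]) cube([100, 2330, 2290]);
translate([4392, 548, 0]) cube([100, 2330, 2290]);


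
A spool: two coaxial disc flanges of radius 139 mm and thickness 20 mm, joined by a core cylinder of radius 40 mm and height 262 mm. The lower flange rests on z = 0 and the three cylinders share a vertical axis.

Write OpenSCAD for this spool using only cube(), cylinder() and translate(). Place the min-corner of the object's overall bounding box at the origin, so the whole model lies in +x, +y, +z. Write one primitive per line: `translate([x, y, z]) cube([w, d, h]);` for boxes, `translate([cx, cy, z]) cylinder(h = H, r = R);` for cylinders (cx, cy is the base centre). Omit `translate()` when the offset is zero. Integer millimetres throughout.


translate([139, 139, 0]) cylinder(h = 20, r = 139);
translate([139, 139, 20]) cylinder(h = 262, r = 40);
translate([139, 139, 282]) cylinder(h = 20, r = 139);


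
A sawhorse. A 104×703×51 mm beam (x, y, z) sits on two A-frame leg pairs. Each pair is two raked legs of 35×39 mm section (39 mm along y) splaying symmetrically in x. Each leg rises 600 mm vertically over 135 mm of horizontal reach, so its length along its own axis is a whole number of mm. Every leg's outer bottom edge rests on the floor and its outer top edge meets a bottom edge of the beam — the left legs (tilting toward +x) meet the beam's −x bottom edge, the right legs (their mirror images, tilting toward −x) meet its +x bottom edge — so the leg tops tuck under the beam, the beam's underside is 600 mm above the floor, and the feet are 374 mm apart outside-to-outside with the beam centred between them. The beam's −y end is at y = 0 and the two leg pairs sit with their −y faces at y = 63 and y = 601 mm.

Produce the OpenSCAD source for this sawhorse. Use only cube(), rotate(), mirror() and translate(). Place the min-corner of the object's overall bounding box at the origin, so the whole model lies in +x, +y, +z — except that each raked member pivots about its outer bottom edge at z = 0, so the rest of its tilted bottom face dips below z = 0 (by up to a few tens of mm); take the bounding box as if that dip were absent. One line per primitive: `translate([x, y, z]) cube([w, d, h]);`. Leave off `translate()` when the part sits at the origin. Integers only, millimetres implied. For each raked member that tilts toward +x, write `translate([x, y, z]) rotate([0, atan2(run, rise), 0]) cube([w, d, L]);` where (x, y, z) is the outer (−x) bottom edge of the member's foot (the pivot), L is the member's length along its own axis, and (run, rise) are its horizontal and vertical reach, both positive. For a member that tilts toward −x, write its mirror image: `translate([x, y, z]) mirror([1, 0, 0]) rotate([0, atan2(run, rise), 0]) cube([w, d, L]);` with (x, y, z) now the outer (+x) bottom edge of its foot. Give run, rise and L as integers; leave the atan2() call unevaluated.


translate([135, 0, 600]) cube([104, 703, 51]);
translate([0, 63, 0]) rotate([0, atan2(135, 600), 0]) cube([35, 39, 615]);
translate([374, 63, 0]) mirror([1, 0, 0]) rotate([0, atan2(135, 600), 0]) cube([35, 39, 615]);
translate([0, 601, 0]) rotate([0, atan2(135, 600), 0]) cube([35, 39, 615]);
translate([374, 601, 0]) mirror([1, 0, 0]) rotate([0, atan2(135, 600), 0]) cube([35, 39, 615]);


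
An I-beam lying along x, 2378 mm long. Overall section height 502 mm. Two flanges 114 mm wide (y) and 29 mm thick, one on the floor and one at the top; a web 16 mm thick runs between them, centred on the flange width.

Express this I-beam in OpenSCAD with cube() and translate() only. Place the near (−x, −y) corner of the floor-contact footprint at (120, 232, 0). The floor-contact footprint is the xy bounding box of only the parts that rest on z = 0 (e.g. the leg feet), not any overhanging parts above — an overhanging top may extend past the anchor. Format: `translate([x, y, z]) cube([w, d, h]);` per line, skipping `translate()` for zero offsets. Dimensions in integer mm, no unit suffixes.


translate([120, 232, 0]) cube([2378, 114, 29]);
translate([120, 281, 29]) cube([2378, 16, 444]);
translate([120, 232, 473]) cube([2378, 114, 29]);


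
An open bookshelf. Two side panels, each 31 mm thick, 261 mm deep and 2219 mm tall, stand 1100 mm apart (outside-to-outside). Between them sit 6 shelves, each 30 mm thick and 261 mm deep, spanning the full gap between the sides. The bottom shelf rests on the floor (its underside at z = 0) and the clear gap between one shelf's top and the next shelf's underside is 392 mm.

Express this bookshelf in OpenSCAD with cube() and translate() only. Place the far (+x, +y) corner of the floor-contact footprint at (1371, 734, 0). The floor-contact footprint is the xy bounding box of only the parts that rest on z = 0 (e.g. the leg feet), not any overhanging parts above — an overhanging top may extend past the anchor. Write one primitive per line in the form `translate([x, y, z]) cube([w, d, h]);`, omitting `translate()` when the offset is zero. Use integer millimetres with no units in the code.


translate([271, 473, 0]) cube([31, 261, 2219]);
translate([1340, 473, 0]) cube([31, 261, 2219]);
translate([302, 473, 0]) cube([1038, 261, 30]);
translate([302, 473, 422]) cube([1038, 261, 30]);
translate([302, 473, 844]) cube([1038, 261, 30]);
translate([302, 473, 1266]) cube([1038, 261, 30]);
translate([302, 473, 1688]) cube([1038, 261, 30]);
translate([302, 473, 2110]) cube([1038, 261, 30]);


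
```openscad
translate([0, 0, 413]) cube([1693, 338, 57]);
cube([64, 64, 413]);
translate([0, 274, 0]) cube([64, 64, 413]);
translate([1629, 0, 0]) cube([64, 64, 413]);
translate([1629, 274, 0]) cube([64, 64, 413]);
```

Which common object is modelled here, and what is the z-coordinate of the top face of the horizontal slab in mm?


A bench. The seat-top height is 470 mm.

A long slab on four corner posts — a bench. The slab sits at z = 413 with thickness 57, so the top is 413 + 57 = 470 mm.


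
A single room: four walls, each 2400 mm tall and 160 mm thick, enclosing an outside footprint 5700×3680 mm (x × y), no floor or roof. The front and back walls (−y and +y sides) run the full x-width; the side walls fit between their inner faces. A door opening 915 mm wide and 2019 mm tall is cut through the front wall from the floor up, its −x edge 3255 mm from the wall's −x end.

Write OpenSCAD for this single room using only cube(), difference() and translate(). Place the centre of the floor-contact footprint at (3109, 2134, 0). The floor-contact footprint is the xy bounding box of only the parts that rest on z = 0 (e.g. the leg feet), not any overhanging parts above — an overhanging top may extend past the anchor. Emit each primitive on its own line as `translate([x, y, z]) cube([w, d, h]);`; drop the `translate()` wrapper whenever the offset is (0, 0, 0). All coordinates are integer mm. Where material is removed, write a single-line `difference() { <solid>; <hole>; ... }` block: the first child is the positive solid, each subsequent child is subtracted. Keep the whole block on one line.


difference() { translate([259, 294, 0]) cube([5700, 160, 2400]); translate([3514, 294, 0]) cube([915, 160, 2019]); }
translate([259, 3814, 0]) cube([5700, 160, 2400]);
translate([259, 454, 0]) cube([160, 3360, 2400]);
translate([5799, 454, 0]) cube([160, 3360, 2400]);


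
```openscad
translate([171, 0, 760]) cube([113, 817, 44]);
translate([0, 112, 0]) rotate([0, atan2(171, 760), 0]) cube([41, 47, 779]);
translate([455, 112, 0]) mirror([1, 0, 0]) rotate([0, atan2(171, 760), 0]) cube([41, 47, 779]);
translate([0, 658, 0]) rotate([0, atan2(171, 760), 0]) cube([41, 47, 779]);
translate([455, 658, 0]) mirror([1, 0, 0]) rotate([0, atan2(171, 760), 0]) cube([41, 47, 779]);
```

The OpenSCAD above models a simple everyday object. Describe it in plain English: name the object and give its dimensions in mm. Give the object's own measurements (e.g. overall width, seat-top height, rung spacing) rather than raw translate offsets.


A sawhorse. A 113×817×44 mm beam (x, y, z) sits on two A-frame leg pairs. Each pair is two raked legs of 41×47 mm section (47 mm along y) splaying symmetrically in x. Each leg rises 760 mm vertically over 171 mm of horizontal reach and is 779 mm long along its own axis. Every leg's outer bottom edge rests on the floor and its outer top edge meets a bottom edge of the beam — the left legs (tilting toward +x) meet the beam's −x bottom edge, the right legs (their mirror images, tilting toward −x) meet its +x bottom edge — so the leg tops tuck under the beam, the beam's underside is 760 mm above the floor, and the feet are 455 mm apart outside-to-outside with the beam centred between them. The two leg pairs are set in 112 mm from either end of the beam.


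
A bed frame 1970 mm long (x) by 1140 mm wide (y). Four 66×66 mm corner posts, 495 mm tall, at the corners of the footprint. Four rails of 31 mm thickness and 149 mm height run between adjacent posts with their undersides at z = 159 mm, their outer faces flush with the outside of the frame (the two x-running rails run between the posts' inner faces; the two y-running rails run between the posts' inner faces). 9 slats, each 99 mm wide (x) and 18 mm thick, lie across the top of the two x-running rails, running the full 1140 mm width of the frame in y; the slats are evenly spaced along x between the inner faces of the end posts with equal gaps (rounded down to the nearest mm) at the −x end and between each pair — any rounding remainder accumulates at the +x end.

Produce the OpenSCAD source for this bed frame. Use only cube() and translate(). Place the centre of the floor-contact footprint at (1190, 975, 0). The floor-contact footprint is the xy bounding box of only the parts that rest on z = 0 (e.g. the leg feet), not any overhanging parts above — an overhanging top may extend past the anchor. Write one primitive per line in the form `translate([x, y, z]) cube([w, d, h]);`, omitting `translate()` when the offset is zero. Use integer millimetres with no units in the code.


// slat z = rail_z + rail_h = 159 + 149 = 308
// slat gap = ⌊(1838 − 9·99) / 10⌋ = 94
translate([205, 405, 0]) cube([66, 66, 495]);
translate([205, 1479, 0]) cube([66, 66, 495]);
translate([2109, 405, 0]) cube([66, 66, 495]);
translate([2109, 1479, 0]) cube([66, 66, 495]);
translate([271, 405, 159]) cube([1838, 31, 149]);
translate([271, 1514, 159]) cube([1838, 31, 149]);
translate([205, 471, 159]) cube([31, 1008, 149]);
translate([2144, 471, 159]) cube([31, 1008, 149]);
translate([365, 405, 308]) cube([99, 1140, 18]);
translate([558, 405, 308]) cube([99, 1140, 18]);
translate([751, 405, 308]) cube([99, 1140, 18]);
translate([944, 405, 308]) cube([99, 1140, 18]);
translate([1137, 405, 308]) cube([99, 1140, 18]);
translate([1330, 405, 308]) cube([99, 1140, 18]);
translate([1523, 405, 308]) cube([99, 1140, 18]);
translate([1716, 405, 308]) cube([99, 1140, 18]);
translate([1909, 405, 308]) cube([99, 1140, 18]);


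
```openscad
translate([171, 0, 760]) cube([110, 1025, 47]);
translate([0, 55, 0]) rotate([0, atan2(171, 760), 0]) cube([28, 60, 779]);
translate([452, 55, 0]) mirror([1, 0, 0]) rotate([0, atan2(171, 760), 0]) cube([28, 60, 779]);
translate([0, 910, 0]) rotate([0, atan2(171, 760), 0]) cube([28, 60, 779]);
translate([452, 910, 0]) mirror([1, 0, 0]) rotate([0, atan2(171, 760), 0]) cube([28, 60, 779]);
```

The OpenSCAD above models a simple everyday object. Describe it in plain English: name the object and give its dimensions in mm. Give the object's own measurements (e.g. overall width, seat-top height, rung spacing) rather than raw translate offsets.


A sawhorse. A 110×1025×47 mm beam (x, y, z) sits on two A-frame leg pairs. Each pair is two raked legs of 28×60 mm section (60 mm along y) splaying symmetrically in x. Each leg rises 760 mm vertically over 171 mm of horizontal reach and is 779 mm long along its own axis. Every leg's outer bottom edge rests on the floor and its outer top edge meets a bottom edge of the beam — the left legs (tilting toward +x) meet the beam's −x bottom edge, the right legs (their mirror images, tilting toward −x) meet its +x bottom edge — so the leg tops tuck under the beam, the beam's underside is 760 mm above the floor, and the feet are 452 mm apart outside-to-outside with the beam centred between them. The two leg pairs are set in 55 mm from either end of the beam.


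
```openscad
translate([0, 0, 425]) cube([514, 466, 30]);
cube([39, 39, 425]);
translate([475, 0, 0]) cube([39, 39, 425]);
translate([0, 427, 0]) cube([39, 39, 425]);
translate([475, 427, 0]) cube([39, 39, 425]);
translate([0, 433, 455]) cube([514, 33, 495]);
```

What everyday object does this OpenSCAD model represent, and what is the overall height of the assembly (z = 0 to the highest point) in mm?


A chair. The overall height is 950 mm.

A slab on four corner posts with a tall panel at the back — a chair. The seat slab sits at z = 425 with thickness 30, and the 495 mm backrest starts at the seat top, so the overall height is 425 + 30 + 495 = 950 mm.


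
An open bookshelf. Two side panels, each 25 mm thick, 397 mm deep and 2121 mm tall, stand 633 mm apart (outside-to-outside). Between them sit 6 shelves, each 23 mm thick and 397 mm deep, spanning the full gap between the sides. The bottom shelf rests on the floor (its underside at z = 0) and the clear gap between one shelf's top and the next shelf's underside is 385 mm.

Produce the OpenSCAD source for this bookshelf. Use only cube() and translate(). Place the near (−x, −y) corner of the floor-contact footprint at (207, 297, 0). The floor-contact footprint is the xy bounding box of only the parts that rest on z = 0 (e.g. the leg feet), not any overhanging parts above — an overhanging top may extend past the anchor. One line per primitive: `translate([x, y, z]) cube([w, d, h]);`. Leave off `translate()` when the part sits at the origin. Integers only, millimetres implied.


translate([207, 297, 0]) cube([25, 397, 2121]);
translate([815, 297, 0]) cube([25, 397, 2121]);
translate([232, 297, 0]) cube([583, 397, 23]);
translate([232, 297, 408]) cube([583, 397, 23]);
translate([232, 297, 816]) cube([583, 397, 23]);
translate([232, 297, 1224]) cube([583, 397, 23]);
translate([232, 297, 1632]) cube([583, 397, 23]);
translate([232, 297, 2040]) cube([583, 397, 23]);


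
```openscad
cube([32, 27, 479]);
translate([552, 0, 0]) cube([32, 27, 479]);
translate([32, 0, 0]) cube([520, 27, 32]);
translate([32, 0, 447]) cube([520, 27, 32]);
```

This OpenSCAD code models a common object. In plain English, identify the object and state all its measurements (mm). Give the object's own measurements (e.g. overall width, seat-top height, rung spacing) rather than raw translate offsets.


A rectangular picture frame lying in the x–z plane (depth along y). The opening is 520 mm wide (x) by 415 mm tall (z), surrounded by a border 32 mm wide on all four sides. The frame is 27 mm deep and is made of two full-height vertical stiles with two horizontal rails fitted between them.


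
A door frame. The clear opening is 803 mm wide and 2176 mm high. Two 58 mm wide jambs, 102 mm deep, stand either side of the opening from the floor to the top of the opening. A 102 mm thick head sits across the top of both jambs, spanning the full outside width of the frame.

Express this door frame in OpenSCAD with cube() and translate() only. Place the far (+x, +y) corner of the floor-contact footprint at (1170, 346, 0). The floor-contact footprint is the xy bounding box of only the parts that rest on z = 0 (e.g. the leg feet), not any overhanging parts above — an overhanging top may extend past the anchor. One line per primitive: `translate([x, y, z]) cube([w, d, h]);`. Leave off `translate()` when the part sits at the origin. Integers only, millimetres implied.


translate([251, 244, 0]) cube([58, 102, 2176]);
translate([1112, 244, 0]) cube([58, 102, 2176]);
translate([251, 244, 2176]) cube([919, 102, 102]);


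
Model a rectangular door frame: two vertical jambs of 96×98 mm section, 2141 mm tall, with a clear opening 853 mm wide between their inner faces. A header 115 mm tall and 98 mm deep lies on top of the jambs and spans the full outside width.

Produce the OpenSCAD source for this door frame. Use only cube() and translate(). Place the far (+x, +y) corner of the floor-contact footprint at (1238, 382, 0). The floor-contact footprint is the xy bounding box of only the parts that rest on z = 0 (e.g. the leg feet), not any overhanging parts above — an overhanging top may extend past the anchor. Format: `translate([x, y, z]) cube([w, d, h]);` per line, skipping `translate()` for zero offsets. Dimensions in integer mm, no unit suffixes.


translate([193, 284, 0]) cube([96, 98, 2141]);
translate([1142, 284, 0]) cube([96, 98, 2141]);
translate([193, 284, 2141]) cube([1045, 98, 115]);
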